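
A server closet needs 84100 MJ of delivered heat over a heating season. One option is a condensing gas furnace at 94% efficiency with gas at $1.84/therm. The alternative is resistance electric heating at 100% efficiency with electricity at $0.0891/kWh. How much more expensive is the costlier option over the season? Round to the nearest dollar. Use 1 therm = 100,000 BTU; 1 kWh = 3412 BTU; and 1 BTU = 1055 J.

Heat load = 84100 MJ = 84,100,000,000 J / 1055 = 79,715,640 BTU
Gas: input = 79,715,640 / 0.94 = 84,803,872 BTU = 848 therm → 848 × $1.84 = $1,560.39
Electric: 79,715,640 BTU / 3412 = 23,360 kWh → × $0.0891 = $2,081.67
Difference = |$1,560.39 − $2,081.67| = $521.28 ≈ $521

$521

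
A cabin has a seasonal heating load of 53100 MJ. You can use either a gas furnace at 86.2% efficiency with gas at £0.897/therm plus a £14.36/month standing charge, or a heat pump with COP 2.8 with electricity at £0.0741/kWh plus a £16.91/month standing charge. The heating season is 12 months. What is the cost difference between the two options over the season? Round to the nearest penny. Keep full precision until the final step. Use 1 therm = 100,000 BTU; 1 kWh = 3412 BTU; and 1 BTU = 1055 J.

Heat load = 53100 MJ = 53,100,000,000 J / 1055 = 50,331,754 BTU
Gas: input = 50,331,754 / 0.862 = 58,389,505 BTU = 583.9 therm → 583.9 × £0.897 = £523.75; + 12 × £14.36 standing = £696.07
Heat pump: 50,331,754 BTU / 3412 = 14,750 kWh heat; / 2.8 = 5,268 kWh in → × £0.0741 = £390.39; + 12 × £16.91 standing = £593.31
Difference = |£696.07 − £593.31| = £102.77

£102.77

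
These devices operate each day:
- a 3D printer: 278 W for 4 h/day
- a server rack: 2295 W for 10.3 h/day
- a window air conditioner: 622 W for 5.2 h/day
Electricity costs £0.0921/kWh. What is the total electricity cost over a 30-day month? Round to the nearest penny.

£77.32

3D printer: 278 W × 4 h × 30 d = 33,360 Wh = 33.36 kWh
server rack: 2295 W × 10.3 h × 30 d = 709,155 Wh = 709.2 kWh
window air conditioner: 622 W × 5.2 h × 30 d = 97,032 Wh = 97.03 kWh
Total energy = 33.36 + 709.2 + 97.03 = 839.5 kWh
Cost = 839.5 kWh × £0.0921 = £77.32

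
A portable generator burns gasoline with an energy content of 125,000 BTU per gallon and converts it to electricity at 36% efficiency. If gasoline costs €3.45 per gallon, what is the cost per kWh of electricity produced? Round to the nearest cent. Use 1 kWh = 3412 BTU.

Electrical output per gallon = 125,000 BTU × 0.36 / 3412 BTU/kWh = 13.19 kWh
Cost per kWh = €3.45 / 13.19 kWh = €0.262

€0.26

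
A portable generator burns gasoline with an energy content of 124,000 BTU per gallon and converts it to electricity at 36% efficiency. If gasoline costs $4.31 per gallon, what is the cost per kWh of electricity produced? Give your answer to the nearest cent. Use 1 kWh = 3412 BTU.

Electrical output per gallon = 124,000 BTU × 0.36 / 3412 BTU/kWh = 13.08 kWh
Cost per kWh = $4.31 / 13.08 kWh = $0.329

$0.33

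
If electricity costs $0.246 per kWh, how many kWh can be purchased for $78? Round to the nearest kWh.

317 kWh

$78 / $0.246 per kWh = 317.1 kWh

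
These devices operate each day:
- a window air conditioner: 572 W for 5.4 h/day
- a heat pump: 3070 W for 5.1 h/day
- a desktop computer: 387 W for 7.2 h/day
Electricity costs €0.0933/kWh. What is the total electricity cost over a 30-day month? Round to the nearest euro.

€60

window air conditioner: 572 W × 5.4 h × 30 d = 92,664 Wh = 92.66 kWh
heat pump: 3070 W × 5.1 h × 30 d = 469,710 Wh = 469.7 kWh
desktop computer: 387 W × 7.2 h × 30 d = 83,592 Wh = 83.59 kWh
Total energy = 92.66 + 469.7 + 83.59 = 646 kWh
Cost = 646 kWh × €0.0933 = €60.27 ≈ €60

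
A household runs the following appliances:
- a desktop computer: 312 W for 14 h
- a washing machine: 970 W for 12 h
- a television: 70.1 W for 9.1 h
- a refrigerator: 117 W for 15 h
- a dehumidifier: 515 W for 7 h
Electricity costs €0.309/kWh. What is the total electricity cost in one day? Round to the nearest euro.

desktop computer: 312 W × 14 h = 4,368 Wh = 4.368 kWh
washing machine: 970 W × 12 h = 11,640 Wh = 11.64 kWh
television: 70.1 W × 9.1 h = 638 Wh = 0.6379 kWh
refrigerator: 117 W × 15 h = 1,755 Wh = 1.755 kWh
dehumidifier: 515 W × 7 h = 3,605 Wh = 3.605 kWh
Total energy = 4.368 + 11.64 + 0.6379 + 1.755 + 3.605 = 22.01 kWh
Cost = 22.01 kWh × €0.309 = €6.80 ≈ €7

€7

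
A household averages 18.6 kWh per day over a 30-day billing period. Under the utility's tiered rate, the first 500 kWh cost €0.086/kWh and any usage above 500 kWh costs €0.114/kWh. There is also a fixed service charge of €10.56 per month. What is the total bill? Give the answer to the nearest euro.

€60

Usage = 18.6 kWh/day × 30 days = 558 kWh
First 500 kWh × €0.086 = €43.00
Remaining 58 kWh × €0.114 = €6.61
Energy charge = €49.61; + service €10.56 = €60.17 ≈ €60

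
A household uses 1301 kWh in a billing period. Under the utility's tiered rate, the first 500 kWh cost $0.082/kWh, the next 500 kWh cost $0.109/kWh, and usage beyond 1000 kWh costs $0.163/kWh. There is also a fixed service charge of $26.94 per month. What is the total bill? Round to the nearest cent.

$171.50

First 500 kWh × $0.082 = $41.00
Next 500 kWh × $0.109 = $54.50
Remaining 301 kWh × $0.163 = $49.06
Energy charge = $144.56; + service $26.94 = $171.50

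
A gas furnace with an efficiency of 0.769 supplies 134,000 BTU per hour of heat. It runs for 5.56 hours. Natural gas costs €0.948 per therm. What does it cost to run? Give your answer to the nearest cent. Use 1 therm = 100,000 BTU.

Heat delivered = 134,000 BTU/h × 5.56 h = 745,040 BTU
Gas input = 745,040 / 0.769 = 968,843 BTU
= 968,843 / 100,000 = 9.688 therm
Cost = 9.688 × €0.948/therm = €9.18

€9.18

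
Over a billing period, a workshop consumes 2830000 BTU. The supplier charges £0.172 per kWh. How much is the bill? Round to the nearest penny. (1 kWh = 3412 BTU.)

2830000 BTU × (0.00029308 kWh/BTU) = 829.4 kWh
Cost = 829.4 kWh × £0.172/kWh = £142.66

£142.66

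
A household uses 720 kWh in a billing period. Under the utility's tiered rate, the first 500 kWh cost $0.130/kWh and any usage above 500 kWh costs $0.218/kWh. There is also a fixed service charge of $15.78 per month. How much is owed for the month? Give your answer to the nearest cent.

$128.74

First 500 kWh × $0.130 = $65.00
Remaining 220 kWh × $0.218 = $47.96
Energy charge = $112.96; + service $15.78 = $128.74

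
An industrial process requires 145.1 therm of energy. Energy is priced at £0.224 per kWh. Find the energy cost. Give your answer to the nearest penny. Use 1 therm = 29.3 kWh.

£952.32

145.1 therm × (29.3 kWh/therm) = 4,251 kWh
Cost = 4,251 kWh × £0.224/kWh = £952.32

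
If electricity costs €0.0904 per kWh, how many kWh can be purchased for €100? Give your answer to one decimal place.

1106.2 kWh

€100 / €0.0904 per kWh = 1,106 kWh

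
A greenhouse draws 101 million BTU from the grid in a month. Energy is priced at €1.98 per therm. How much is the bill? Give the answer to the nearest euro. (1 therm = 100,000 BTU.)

€2000

101 million BTU × (10 therm/million BTU) = 1,010 therm
Cost = 1,010 therm × €1.98/therm = €1,999.80 ≈ €2000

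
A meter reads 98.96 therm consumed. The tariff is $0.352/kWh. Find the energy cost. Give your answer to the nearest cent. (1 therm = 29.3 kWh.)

$1020.63

98.96 therm × (29.3 kWh/therm) = 2,900 kWh
Cost = 2,900 kWh × $0.352/kWh = $1,020.63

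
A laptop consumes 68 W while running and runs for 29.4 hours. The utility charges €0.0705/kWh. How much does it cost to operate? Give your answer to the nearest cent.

€0.14

Energy = 68 W × 29.4 h = 1,999 Wh = 1.999 kWh
Cost = 1.999 kWh × €0.0705/kWh = €0.14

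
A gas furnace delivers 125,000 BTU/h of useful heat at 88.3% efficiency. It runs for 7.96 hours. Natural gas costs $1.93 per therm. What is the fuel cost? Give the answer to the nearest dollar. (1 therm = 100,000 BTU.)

$22

Heat delivered = 125,000 BTU/h × 7.96 h = 995,000 BTU
Gas input = 995,000 / 0.883 = 1,126,840 BTU
= 1,126,840 / 100,000 = 11.27 therm
Cost = 11.27 × $1.93/therm = $21.75 ≈ $22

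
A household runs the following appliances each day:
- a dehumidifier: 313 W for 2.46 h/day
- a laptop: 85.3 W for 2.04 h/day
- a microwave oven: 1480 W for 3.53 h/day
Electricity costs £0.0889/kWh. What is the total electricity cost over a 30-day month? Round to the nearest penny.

dehumidifier: 313 W × 2.46 h × 30 d = 23,099 Wh = 23.1 kWh
laptop: 85.3 W × 2.04 h × 30 d = 5,220 Wh = 5.22 kWh
microwave oven: 1480 W × 3.53 h × 30 d = 156,732 Wh = 156.7 kWh
Total energy = 23.1 + 5.22 + 156.7 = 185.1 kWh
Cost = 185.1 kWh × £0.0889 = £16.45

£16.45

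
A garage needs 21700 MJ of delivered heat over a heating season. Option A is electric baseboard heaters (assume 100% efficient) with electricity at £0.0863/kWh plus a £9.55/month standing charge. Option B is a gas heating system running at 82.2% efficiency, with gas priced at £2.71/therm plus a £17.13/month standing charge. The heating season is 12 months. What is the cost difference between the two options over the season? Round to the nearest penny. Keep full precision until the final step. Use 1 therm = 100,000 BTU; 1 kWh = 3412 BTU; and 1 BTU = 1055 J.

£248.83

Heat load = 21700 MJ = 21,700,000,000 J / 1055 = 20,568,720 BTU
Gas: input = 20,568,720 / 0.822 = 25,022,774 BTU = 250.2 therm → 250.2 × £2.71 = £678.12; + 12 × £17.13 standing = £883.68
Electric: 20,568,720 BTU / 3412 = 6,028 kWh → × £0.0863 = £520.25; + 12 × £9.55 standing = £634.85
Difference = |£883.68 − £634.85| = £248.83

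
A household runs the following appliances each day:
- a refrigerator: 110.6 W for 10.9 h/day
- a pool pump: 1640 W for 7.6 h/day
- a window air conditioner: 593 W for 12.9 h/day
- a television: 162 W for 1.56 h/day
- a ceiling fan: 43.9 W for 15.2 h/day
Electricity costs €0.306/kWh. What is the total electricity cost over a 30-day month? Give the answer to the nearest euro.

refrigerator: 110.6 W × 10.9 h × 30 d = 36,166 Wh = 36.17 kWh
pool pump: 1640 W × 7.6 h × 30 d = 373,920 Wh = 373.9 kWh
window air conditioner: 593 W × 12.9 h × 30 d = 229,491 Wh = 229.5 kWh
television: 162 W × 1.56 h × 30 d = 7,582 Wh = 7.582 kWh
ceiling fan: 43.9 W × 15.2 h × 30 d = 20,018 Wh = 20.02 kWh
Total energy = 36.17 + 373.9 + 229.5 + 7.582 + 20.02 = 667.2 kWh
Cost = 667.2 kWh × €0.306 = €204.16 ≈ €204

€204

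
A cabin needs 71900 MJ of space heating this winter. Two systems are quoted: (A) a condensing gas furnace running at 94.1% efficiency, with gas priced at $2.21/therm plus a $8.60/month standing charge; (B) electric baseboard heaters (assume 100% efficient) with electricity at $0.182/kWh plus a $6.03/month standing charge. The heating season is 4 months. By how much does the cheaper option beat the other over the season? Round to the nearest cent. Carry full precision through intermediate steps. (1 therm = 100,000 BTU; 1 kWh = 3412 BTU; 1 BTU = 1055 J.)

$2024.42

Heat load = 71900 MJ = 71,900,000,000 J / 1055 = 68,151,659 BTU
Gas: input = 68,151,659 / 0.941 = 72,424,717 BTU = 724.2 therm → 724.2 × $2.21 = $1,600.59; + 4 × $8.60 standing = $1,634.99
Electric: 68,151,659 BTU / 3412 = 19,970 kWh → × $0.182 = $3,635.29; + 4 × $6.03 standing = $3,659.41
Difference = |$1,634.99 − $3,659.41| = $2,024.42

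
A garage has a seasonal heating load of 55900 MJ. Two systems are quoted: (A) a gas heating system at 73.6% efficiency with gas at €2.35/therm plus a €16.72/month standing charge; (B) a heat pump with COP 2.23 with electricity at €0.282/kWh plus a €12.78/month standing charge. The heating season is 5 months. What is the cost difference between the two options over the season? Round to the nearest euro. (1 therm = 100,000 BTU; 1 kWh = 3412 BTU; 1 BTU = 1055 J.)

Heat load = 55900 MJ = 55,900,000,000 J / 1055 = 52,985,782 BTU
Gas: input = 52,985,782 / 0.736 = 71,991,552 BTU = 719.9 therm → 719.9 × €2.35 = €1,691.80; + 5 × €16.72 standing = €1,775.40
Heat pump: 52,985,782 BTU / 3412 = 15,530 kWh heat; / 2.23 = 6,964 kWh in → × €0.282 = €1,963.79; + 5 × €12.78 standing = €2,027.69
Difference = |€1,775.40 − €2,027.69| = €252.29 ≈ €252

€252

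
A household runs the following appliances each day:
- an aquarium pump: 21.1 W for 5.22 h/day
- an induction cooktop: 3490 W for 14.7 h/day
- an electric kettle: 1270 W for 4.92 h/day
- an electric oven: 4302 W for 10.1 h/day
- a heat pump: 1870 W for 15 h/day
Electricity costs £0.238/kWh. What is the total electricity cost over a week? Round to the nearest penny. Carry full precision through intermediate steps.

£215.18

aquarium pump: 21.1 W × 5.22 h × 7 d = 771 Wh = 0.771 kWh
induction cooktop: 3490 W × 14.7 h × 7 d = 359,121 Wh = 359.1 kWh
electric kettle: 1270 W × 4.92 h × 7 d = 43,739 Wh = 43.74 kWh
electric oven: 4302 W × 10.1 h × 7 d = 304,151 Wh = 304.2 kWh
heat pump: 1870 W × 15 h × 7 d = 196,350 Wh = 196.3 kWh
Total energy = 0.771 + 359.1 + 43.74 + 304.2 + 196.3 = 904.1 kWh
Cost = 904.1 kWh × £0.238 = £215.18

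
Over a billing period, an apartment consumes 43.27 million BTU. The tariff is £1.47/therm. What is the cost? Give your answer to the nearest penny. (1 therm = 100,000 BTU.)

43.27 million BTU × (10 therm/million BTU) = 432.7 therm
Cost = 432.7 therm × £1.47/therm = £636.07

£636.07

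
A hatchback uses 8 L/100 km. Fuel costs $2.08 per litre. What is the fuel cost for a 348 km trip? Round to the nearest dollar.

Fuel = 8 L/100 km × 348 km / 100 = 27.84 L
Cost = 27.84 L × $2.08/L = $57.91 ≈ $58

$58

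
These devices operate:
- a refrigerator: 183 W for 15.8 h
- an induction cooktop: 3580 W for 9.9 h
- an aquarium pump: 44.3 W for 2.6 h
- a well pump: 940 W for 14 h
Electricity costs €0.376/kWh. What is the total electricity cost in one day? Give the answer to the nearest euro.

€19

refrigerator: 183 W × 15.8 h = 2,891 Wh = 2.891 kWh
induction cooktop: 3580 W × 9.9 h = 35,442 Wh = 35.44 kWh
aquarium pump: 44.3 W × 2.6 h = 115 Wh = 0.1152 kWh
well pump: 940 W × 14 h = 13,160 Wh = 13.16 kWh
Total energy = 2.891 + 35.44 + 0.1152 + 13.16 = 51.61 kWh
Cost = 51.61 kWh × €0.376 = €19.40 ≈ €19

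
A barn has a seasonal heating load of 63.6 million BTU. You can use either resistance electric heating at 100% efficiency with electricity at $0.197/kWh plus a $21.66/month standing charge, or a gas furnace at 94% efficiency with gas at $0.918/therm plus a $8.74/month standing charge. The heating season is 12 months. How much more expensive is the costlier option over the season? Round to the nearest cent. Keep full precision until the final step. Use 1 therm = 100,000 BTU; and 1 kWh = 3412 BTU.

$3206.02

Heat load = 63.6 × 10⁶ BTU = 63,600,000 BTU
Gas: input = 63,600,000 / 0.94 = 67,659,574 BTU = 676.6 therm → 676.6 × $0.918 = $621.11; + 12 × $8.74 standing = $725.99
Electric: 63,600,000 BTU / 3412 = 18,640 kWh → × $0.197 = $3,672.10; + 12 × $21.66 standing = $3,932.02
Difference = |$725.99 − $3,932.02| = $3,206.02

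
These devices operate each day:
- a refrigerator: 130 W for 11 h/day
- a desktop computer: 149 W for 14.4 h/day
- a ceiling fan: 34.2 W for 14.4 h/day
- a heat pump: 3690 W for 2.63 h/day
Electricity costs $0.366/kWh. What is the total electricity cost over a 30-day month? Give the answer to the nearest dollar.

$151

refrigerator: 130 W × 11 h × 30 d = 42,900 Wh = 42.9 kWh
desktop computer: 149 W × 14.4 h × 30 d = 64,368 Wh = 64.37 kWh
ceiling fan: 34.2 W × 14.4 h × 30 d = 14,774 Wh = 14.77 kWh
heat pump: 3690 W × 2.63 h × 30 d = 291,141 Wh = 291.1 kWh
Total energy = 42.9 + 64.37 + 14.77 + 291.1 = 413.2 kWh
Cost = 413.2 kWh × $0.366 = $151.23 ≈ $151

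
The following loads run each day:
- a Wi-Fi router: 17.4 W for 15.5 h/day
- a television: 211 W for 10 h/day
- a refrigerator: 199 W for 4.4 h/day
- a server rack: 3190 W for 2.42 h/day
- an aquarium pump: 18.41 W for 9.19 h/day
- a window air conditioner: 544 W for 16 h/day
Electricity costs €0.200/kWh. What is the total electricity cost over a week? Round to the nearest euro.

€28

Wi-Fi router: 17.4 W × 15.5 h × 7 d = 1,888 Wh = 1.888 kWh
television: 211 W × 10 h × 7 d = 14,770 Wh = 14.77 kWh
refrigerator: 199 W × 4.4 h × 7 d = 6,129 Wh = 6.129 kWh
server rack: 3190 W × 2.42 h × 7 d = 54,039 Wh = 54.04 kWh
aquarium pump: 18.41 W × 9.19 h × 7 d = 1,184 Wh = 1.184 kWh
window air conditioner: 544 W × 16 h × 7 d = 60,928 Wh = 60.93 kWh
Total energy = 1.888 + 14.77 + 6.129 + 54.04 + 1.184 + 60.93 = 138.9 kWh
Cost = 138.9 kWh × €0.200 = €27.79 ≈ €28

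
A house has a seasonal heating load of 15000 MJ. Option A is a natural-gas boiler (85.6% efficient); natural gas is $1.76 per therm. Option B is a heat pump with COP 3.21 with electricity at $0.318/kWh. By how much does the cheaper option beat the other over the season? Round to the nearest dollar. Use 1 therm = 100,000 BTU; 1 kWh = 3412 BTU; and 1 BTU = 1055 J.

Heat load = 15000 MJ = 15,000,000,000 J / 1055 = 14,218,009 BTU
Gas: input = 14,218,009 / 0.856 = 16,609,824 BTU = 166.1 therm → 166.1 × $1.76 = $292.33
Heat pump: 14,218,009 BTU / 3412 = 4,167 kWh heat; / 3.21 = 1,298 kWh in → × $0.318 = $412.81
Difference = |$292.33 − $412.81| = $120.48 ≈ $120

$120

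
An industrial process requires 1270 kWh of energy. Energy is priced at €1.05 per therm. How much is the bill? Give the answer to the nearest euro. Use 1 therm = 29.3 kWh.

1270 kWh × (0.03413 therm/kWh) = 43.34 therm
Cost = 43.34 therm × €1.05/therm = €45.51 ≈ €46

€46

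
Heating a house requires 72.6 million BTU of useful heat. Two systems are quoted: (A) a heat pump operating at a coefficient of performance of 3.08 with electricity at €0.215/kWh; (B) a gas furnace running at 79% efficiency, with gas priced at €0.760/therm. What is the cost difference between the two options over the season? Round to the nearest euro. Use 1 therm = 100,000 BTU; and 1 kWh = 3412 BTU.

Heat load = 72.6 × 10⁶ BTU = 72,600,000 BTU
Gas: input = 72,600,000 / 0.79 = 91,898,734 BTU = 919 therm → 919 × €0.760 = €698.43
Heat pump: 72,600,000 BTU / 3412 = 21,280 kWh heat; / 3.08 = 6,908 kWh in → × €0.215 = €1,485.30
Difference = |€698.43 − €1,485.30| = €786.87 ≈ €787

€787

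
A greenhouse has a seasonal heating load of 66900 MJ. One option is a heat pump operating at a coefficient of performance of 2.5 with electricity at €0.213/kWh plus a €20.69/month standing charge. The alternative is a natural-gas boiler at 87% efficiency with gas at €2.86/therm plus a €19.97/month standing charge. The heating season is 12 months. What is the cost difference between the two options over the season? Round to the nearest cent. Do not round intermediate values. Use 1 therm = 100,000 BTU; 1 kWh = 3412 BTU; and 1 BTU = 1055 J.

Heat load = 66900 MJ = 66,900,000,000 J / 1055 = 63,412,322 BTU
Gas: input = 63,412,322 / 0.870 = 72,887,727 BTU = 728.9 therm → 728.9 × €2.86 = €2,084.59; + 12 × €19.97 standing = €2,324.23
Heat pump: 63,412,322 BTU / 3412 = 18,590 kWh heat; / 2.5 = 7,434 kWh in → × €0.213 = €1,583.45; + 12 × €20.69 standing = €1,831.73
Difference = |€2,324.23 − €1,831.73| = €492.50

€492.50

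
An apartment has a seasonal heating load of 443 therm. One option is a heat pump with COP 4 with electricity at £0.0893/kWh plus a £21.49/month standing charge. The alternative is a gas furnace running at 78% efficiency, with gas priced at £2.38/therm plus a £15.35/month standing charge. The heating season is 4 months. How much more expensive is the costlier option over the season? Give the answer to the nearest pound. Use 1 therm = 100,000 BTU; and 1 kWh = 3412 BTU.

£1037

Heat load = 443 therm × 100,000 = 44,300,000 BTU
Gas: input = 44,300,000 / 0.78 = 56,794,872 BTU = 567.9 therm → 567.9 × £2.38 = £1,351.72; + 4 × £15.35 standing = £1,413.12
Heat pump: 44,300,000 BTU / 3412 = 12,980 kWh heat; / 4 = 3,246 kWh in → × £0.0893 = £289.86; + 4 × £21.49 standing = £375.82
Difference = |£1,413.12 − £375.82| = £1,037.30 ≈ £1037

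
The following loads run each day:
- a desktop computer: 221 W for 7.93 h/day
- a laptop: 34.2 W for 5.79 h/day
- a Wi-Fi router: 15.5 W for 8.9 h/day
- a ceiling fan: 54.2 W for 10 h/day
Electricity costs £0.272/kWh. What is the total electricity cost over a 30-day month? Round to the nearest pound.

desktop computer: 221 W × 7.93 h × 30 d = 52,576 Wh = 52.58 kWh
laptop: 34.2 W × 5.79 h × 30 d = 5,941 Wh = 5.941 kWh
Wi-Fi router: 15.5 W × 8.9 h × 30 d = 4,139 Wh = 4.139 kWh
ceiling fan: 54.2 W × 10 h × 30 d = 16,260 Wh = 16.26 kWh
Total energy = 52.58 + 5.941 + 4.139 + 16.26 = 78.91 kWh
Cost = 78.91 kWh × £0.272 = £21.46 ≈ £21

£21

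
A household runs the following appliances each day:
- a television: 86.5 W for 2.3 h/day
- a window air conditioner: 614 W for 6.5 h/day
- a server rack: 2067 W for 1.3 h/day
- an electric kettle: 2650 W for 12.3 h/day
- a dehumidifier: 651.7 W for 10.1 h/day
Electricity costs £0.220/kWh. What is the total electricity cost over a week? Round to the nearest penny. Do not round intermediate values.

£70.92

television: 86.5 W × 2.3 h × 7 d = 1,393 Wh = 1.393 kWh
window air conditioner: 614 W × 6.5 h × 7 d = 27,937 Wh = 27.94 kWh
server rack: 2067 W × 1.3 h × 7 d = 18,810 Wh = 18.81 kWh
electric kettle: 2650 W × 12.3 h × 7 d = 228,165 Wh = 228.2 kWh
dehumidifier: 651.7 W × 10.1 h × 7 d = 46,075 Wh = 46.08 kWh
Total energy = 1.393 + 27.94 + 18.81 + 228.2 + 46.08 = 322.4 kWh
Cost = 322.4 kWh × £0.220 = £70.92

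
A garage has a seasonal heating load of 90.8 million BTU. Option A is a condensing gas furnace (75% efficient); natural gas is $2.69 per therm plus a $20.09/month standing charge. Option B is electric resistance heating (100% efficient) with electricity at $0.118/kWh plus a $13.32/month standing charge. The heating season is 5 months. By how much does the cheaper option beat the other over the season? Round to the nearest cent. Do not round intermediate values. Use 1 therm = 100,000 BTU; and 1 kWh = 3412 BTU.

Heat load = 90.8 × 10⁶ BTU = 90,800,000 BTU
Gas: input = 90,800,000 / 0.75 = 121,066,667 BTU = 1,211 therm → 1,211 × $2.69 = $3,256.69; + 5 × $20.09 standing = $3,357.14
Electric: 90,800,000 BTU / 3412 = 26,610 kWh → × $0.118 = $3,140.21; + 5 × $13.32 standing = $3,206.81
Difference = |$3,357.14 − $3,206.81| = $150.33

$150.33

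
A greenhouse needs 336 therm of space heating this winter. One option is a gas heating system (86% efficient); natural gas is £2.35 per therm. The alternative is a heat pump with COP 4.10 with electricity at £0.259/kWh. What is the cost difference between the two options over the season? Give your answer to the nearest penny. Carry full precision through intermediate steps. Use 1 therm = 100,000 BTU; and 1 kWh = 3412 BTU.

Heat load = 336 therm × 100,000 = 33,600,000 BTU
Gas: input = 33,600,000 / 0.86 = 39,069,767 BTU = 390.7 therm → 390.7 × £2.35 = £918.14
Heat pump: 33,600,000 BTU / 3412 = 9,848 kWh heat; / 4.10 = 2,402 kWh in → × £0.259 = £622.08
Difference = |£918.14 − £622.08| = £296.06

£296.06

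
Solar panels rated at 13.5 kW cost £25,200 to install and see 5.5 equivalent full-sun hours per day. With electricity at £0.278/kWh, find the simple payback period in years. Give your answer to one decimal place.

3.3 years

Daily generation = 13.5 kW × 5.5 h = 74.25 kWh
Annual generation = 74.25 × 365 = 27101 kWh
Annual savings = 27101 × £0.278 = £7,534.15
Payback = £25,200 / £7,534.15 = 3.34 years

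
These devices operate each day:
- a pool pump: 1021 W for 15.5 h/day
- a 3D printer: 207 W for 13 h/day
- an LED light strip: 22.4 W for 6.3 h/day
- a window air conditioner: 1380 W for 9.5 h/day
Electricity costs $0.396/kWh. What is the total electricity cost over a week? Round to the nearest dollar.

$88

pool pump: 1021 W × 15.5 h × 7 d = 110,778 Wh = 110.8 kWh
3D printer: 207 W × 13 h × 7 d = 18,837 Wh = 18.84 kWh
LED light strip: 22.4 W × 6.3 h × 7 d = 988 Wh = 0.9878 kWh
window air conditioner: 1380 W × 9.5 h × 7 d = 91,770 Wh = 91.77 kWh
Total energy = 110.8 + 18.84 + 0.9878 + 91.77 = 222.4 kWh
Cost = 222.4 kWh × $0.396 = $88.06 ≈ $88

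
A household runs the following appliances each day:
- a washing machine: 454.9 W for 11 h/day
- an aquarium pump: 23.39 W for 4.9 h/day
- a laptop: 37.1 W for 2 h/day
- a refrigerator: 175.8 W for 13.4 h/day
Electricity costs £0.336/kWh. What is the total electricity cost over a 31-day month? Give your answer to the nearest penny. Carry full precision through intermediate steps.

washing machine: 454.9 W × 11 h × 31 d = 155,121 Wh = 155.1 kWh
aquarium pump: 23.39 W × 4.9 h × 31 d = 3,553 Wh = 3.553 kWh
laptop: 37.1 W × 2 h × 31 d = 2,300 Wh = 2.3 kWh
refrigerator: 175.8 W × 13.4 h × 31 d = 73,027 Wh = 73.03 kWh
Total energy = 155.1 + 3.553 + 2.3 + 73.03 = 234 kWh
Cost = 234 kWh × £0.336 = £78.62

£78.62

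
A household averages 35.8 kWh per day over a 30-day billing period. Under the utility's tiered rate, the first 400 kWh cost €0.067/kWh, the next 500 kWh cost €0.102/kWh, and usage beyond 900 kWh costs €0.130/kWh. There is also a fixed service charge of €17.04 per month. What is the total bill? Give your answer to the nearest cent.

Usage = 35.8 kWh/day × 30 days = 1074 kWh
First 400 kWh × €0.067 = €26.80
Next 500 kWh × €0.102 = €51.00
Remaining 174 kWh × €0.130 = €22.62
Energy charge = €100.42; + service €17.04 = €117.46

€117.46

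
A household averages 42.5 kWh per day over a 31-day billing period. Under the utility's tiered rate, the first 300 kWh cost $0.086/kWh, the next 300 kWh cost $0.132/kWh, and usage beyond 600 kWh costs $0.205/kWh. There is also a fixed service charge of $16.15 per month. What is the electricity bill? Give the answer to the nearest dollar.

$229

Usage = 42.5 kWh/day × 31 days = 1317.5 kWh
First 300 kWh × $0.086 = $25.80
Next 300 kWh × $0.132 = $39.60
Remaining 717.5 kWh × $0.205 = $147.09
Energy charge = $212.49; + service $16.15 = $228.64 ≈ $229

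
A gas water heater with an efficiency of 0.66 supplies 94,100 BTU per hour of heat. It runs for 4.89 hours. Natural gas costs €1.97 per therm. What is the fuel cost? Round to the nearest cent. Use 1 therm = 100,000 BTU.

Heat delivered = 94,100 BTU/h × 4.89 h = 460,149 BTU
Gas input = 460,149 / 0.66 = 697,195 BTU
= 697,195 / 100,000 = 6.972 therm
Cost = 6.972 × €1.97/therm = €13.73

€13.73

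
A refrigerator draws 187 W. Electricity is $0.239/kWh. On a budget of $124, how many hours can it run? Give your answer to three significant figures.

2770 h

Energy budget = $124 / $0.239 per kWh = 518.8 kWh = 518,828 Wh
Runtime = 518,828 Wh / 187 W = 2,774 h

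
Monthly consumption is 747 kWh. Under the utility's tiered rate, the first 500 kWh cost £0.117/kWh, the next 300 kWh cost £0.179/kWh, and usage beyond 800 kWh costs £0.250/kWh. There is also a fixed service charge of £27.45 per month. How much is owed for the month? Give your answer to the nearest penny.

First 500 kWh × £0.117 = £58.50
Next 247 kWh × £0.179 = £44.21
Remaining tier: 0 kWh (not reached)
Energy charge = £102.71; + service £27.45 = £130.16

£130.16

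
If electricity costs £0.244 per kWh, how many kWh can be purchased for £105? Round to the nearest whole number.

430 kWh

£105 / £0.244 per kWh = 430.3 kWh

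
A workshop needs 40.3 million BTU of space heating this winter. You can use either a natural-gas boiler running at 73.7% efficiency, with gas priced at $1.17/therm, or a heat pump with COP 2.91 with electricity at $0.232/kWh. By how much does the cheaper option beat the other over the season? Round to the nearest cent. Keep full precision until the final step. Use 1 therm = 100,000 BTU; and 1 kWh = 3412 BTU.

Heat load = 40.3 × 10⁶ BTU = 40,300,000 BTU
Gas: input = 40,300,000 / 0.737 = 54,681,140 BTU = 546.8 therm → 546.8 × $1.17 = $639.77
Heat pump: 40,300,000 BTU / 3412 = 11,810 kWh heat; / 2.91 = 4,059 kWh in → × $0.232 = $941.65
Difference = |$639.77 − $941.65| = $301.88

$301.88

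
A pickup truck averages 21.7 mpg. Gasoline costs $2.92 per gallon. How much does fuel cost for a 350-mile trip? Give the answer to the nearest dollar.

Fuel = 350 mi / 21.7 mpg = 16.13 gal
Cost = 16.13 gal × $2.92/gal = $47.10 ≈ $47

$47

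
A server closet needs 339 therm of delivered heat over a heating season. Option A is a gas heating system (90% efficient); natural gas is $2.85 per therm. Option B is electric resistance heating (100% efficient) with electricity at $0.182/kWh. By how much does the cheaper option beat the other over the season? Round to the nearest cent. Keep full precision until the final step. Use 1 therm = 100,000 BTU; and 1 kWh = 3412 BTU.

Heat load = 339 therm × 100,000 = 33,900,000 BTU
Gas: input = 33,900,000 / 0.90 = 37,666,667 BTU = 376.7 therm → 376.7 × $2.85 = $1,073.50
Electric: 33,900,000 BTU / 3412 = 9,936 kWh → × $0.182 = $1,808.26
Difference = |$1,073.50 − $1,808.26| = $734.76

$734.76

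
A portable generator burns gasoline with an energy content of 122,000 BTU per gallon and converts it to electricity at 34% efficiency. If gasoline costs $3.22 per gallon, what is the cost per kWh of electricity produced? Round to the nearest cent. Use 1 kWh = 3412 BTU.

$0.26

Electrical output per gallon = 122,000 BTU × 0.34 / 3412 BTU/kWh = 12.16 kWh
Cost per kWh = $3.22 / 12.16 kWh = $0.265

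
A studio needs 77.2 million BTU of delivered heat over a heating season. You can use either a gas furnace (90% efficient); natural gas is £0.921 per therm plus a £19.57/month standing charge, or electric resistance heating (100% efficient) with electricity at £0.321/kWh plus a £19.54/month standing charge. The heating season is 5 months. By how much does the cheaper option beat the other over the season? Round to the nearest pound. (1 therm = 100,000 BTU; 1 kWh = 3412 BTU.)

£6473

Heat load = 77.2 × 10⁶ BTU = 77,200,000 BTU
Gas: input = 77,200,000 / 0.90 = 85,777,778 BTU = 857.8 therm → 857.8 × £0.921 = £790.01; + 5 × £19.57 standing = £887.86
Electric: 77,200,000 BTU / 3412 = 22,630 kWh → × £0.321 = £7,262.95; + 5 × £19.54 standing = £7,360.65
Difference = |£887.86 − £7,360.65| = £6,472.79 ≈ £6473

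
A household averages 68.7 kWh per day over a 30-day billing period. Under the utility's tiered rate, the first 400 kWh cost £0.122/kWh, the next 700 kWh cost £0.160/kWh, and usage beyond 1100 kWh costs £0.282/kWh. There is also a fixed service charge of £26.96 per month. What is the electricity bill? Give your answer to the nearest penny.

Usage = 68.7 kWh/day × 30 days = 2061 kWh
First 400 kWh × £0.122 = £48.80
Next 700 kWh × £0.160 = £112.00
Remaining 961 kWh × £0.282 = £271.00
Energy charge = £431.80; + service £26.96 = £458.76

£458.76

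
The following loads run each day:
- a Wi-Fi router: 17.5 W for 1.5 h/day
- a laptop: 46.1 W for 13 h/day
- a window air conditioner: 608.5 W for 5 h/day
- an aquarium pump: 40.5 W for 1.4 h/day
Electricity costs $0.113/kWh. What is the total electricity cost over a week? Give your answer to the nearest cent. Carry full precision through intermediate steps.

$2.95

Wi-Fi router: 17.5 W × 1.5 h × 7 d = 184 Wh = 0.1837 kWh
laptop: 46.1 W × 13 h × 7 d = 4,195 Wh = 4.195 kWh
window air conditioner: 608.5 W × 5 h × 7 d = 21,298 Wh = 21.3 kWh
aquarium pump: 40.5 W × 1.4 h × 7 d = 397 Wh = 0.3969 kWh
Total energy = 0.1837 + 4.195 + 21.3 + 0.3969 = 26.07 kWh
Cost = 26.07 kWh × $0.113 = $2.95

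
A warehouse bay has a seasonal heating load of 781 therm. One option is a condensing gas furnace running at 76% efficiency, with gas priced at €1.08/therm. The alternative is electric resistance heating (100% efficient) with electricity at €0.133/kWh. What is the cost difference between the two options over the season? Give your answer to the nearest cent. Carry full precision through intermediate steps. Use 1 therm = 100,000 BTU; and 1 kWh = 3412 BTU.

Heat load = 781 therm × 100,000 = 78,100,000 BTU
Gas: input = 78,100,000 / 0.760 = 102,763,158 BTU = 1,028 therm → 1,028 × €1.08 = €1,109.84
Electric: 78,100,000 BTU / 3412 = 22,890 kWh → × €0.133 = €3,044.34
Difference = |€1,109.84 − €3,044.34| = €1,934.50

€1934.50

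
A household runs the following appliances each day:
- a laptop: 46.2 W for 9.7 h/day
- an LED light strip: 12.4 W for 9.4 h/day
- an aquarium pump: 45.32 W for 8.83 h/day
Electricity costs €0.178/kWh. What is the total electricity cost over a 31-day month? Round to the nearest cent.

laptop: 46.2 W × 9.7 h × 31 d = 13,892 Wh = 13.89 kWh
LED light strip: 12.4 W × 9.4 h × 31 d = 3,613 Wh = 3.613 kWh
aquarium pump: 45.32 W × 8.83 h × 31 d = 12,405 Wh = 12.41 kWh
Total energy = 13.89 + 3.613 + 12.41 = 29.91 kWh
Cost = 29.91 kWh × €0.178 = €5.32

€5.32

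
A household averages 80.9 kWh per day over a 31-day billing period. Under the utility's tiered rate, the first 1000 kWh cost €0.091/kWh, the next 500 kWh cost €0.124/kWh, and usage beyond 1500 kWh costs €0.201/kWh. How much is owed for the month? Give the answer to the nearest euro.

€356

Usage = 80.9 kWh/day × 31 days = 2507.9 kWh
First 1000 kWh × €0.091 = €91.00
Next 500 kWh × €0.124 = €62.00
Remaining 1007.9 kWh × €0.201 = €202.59
Total = €355.59 ≈ €356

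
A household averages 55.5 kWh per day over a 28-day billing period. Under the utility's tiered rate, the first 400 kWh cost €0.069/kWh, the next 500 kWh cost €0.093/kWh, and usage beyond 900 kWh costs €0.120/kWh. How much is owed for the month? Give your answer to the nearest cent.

€152.58

Usage = 55.5 kWh/day × 28 days = 1554 kWh
First 400 kWh × €0.069 = €27.60
Next 500 kWh × €0.093 = €46.50
Remaining 654 kWh × €0.120 = €78.48
Total = €152.58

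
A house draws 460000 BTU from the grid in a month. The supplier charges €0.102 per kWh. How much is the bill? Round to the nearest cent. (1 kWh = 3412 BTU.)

460000 BTU × (0.00029308 kWh/BTU) = 134.8 kWh
Cost = 134.8 kWh × €0.102/kWh = €13.75

€13.75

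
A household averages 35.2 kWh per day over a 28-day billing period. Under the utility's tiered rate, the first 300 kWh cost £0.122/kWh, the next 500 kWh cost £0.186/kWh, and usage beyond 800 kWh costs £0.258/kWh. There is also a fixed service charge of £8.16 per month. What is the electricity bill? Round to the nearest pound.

£186

Usage = 35.2 kWh/day × 28 days = 985.6 kWh
First 300 kWh × £0.122 = £36.60
Next 500 kWh × £0.186 = £93.00
Remaining 185.6 kWh × £0.258 = £47.88
Energy charge = £177.48; + service £8.16 = £185.64 ≈ £186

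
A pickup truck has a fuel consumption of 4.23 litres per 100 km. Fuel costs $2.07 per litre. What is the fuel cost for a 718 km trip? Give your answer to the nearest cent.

$62.87

Fuel = 4.23 L/100 km × 718 km / 100 = 30.37 L
Cost = 30.37 L × $2.07/L = $62.87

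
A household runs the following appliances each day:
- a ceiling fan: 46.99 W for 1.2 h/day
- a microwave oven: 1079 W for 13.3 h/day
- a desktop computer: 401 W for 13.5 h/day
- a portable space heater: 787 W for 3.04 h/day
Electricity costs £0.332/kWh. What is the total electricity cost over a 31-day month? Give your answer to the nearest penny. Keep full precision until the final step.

ceiling fan: 46.99 W × 1.2 h × 31 d = 1,748 Wh = 1.748 kWh
microwave oven: 1079 W × 13.3 h × 31 d = 444,872 Wh = 444.9 kWh
desktop computer: 401 W × 13.5 h × 31 d = 167,818 Wh = 167.8 kWh
portable space heater: 787 W × 3.04 h × 31 d = 74,167 Wh = 74.17 kWh
Total energy = 1.748 + 444.9 + 167.8 + 74.17 = 688.6 kWh
Cost = 688.6 kWh × £0.332 = £228.62

£228.62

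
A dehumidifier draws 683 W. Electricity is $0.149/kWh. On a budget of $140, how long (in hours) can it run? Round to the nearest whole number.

Energy budget = $140 / $0.149 per kWh = 939.6 kWh = 939,597 Wh
Runtime = 939,597 Wh / 683 W = 1,376 h

1376 h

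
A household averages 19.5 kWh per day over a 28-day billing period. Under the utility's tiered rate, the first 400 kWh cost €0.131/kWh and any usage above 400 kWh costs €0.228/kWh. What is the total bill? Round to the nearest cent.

Usage = 19.5 kWh/day × 28 days = 546 kWh
First 400 kWh × €0.131 = €52.40
Remaining 146 kWh × €0.228 = €33.29
Total = €85.69

€85.69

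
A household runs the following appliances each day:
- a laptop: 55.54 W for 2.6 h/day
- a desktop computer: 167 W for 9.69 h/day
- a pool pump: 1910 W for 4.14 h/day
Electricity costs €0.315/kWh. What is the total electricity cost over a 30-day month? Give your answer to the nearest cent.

€91.38

laptop: 55.54 W × 2.6 h × 30 d = 4,332 Wh = 4.332 kWh
desktop computer: 167 W × 9.69 h × 30 d = 48,547 Wh = 48.55 kWh
pool pump: 1910 W × 4.14 h × 30 d = 237,222 Wh = 237.2 kWh
Total energy = 4.332 + 48.55 + 237.2 = 290.1 kWh
Cost = 290.1 kWh × €0.315 = €91.38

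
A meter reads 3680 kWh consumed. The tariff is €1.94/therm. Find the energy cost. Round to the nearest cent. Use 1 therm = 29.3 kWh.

3680 kWh × (0.03413 therm/kWh) = 125.6 therm
Cost = 125.6 therm × €1.94/therm = €243.66

€243.66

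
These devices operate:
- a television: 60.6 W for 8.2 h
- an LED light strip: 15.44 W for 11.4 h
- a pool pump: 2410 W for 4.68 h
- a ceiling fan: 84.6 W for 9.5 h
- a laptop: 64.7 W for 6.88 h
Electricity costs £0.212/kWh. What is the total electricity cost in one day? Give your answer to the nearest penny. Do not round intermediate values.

£2.80

television: 60.6 W × 8.2 h = 497 Wh = 0.4969 kWh
LED light strip: 15.44 W × 11.4 h = 176 Wh = 0.176 kWh
pool pump: 2410 W × 4.68 h = 11,279 Wh = 11.28 kWh
ceiling fan: 84.6 W × 9.5 h = 804 Wh = 0.8037 kWh
laptop: 64.7 W × 6.88 h = 445 Wh = 0.4451 kWh
Total energy = 0.4969 + 0.176 + 11.28 + 0.8037 + 0.4451 = 13.2 kWh
Cost = 13.2 kWh × £0.212 = £2.80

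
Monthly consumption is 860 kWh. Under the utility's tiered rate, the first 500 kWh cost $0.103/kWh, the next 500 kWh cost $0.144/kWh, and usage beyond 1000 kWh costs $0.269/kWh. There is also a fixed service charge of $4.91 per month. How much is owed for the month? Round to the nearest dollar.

First 500 kWh × $0.103 = $51.50
Next 360 kWh × $0.144 = $51.84
Remaining tier: 0 kWh (not reached)
Energy charge = $103.34; + service $4.91 = $108.25 ≈ $108

$108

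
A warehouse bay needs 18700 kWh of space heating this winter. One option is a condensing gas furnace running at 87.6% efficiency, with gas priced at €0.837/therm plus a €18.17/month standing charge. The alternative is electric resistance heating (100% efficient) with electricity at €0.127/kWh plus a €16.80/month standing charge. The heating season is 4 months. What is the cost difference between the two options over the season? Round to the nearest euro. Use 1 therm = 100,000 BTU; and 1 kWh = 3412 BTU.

Heat load = 18700 kWh × 3412 = 63,804,400 BTU
Gas: input = 63,804,400 / 0.876 = 72,836,073 BTU = 728.4 therm → 728.4 × €0.837 = €609.64; + 4 × €18.17 standing = €682.32
Electric: 63,804,400 BTU / 3412 = 18,700 kWh → × €0.127 = €2,374.90; + 4 × €16.80 standing = €2,442.10
Difference = |€682.32 − €2,442.10| = €1,759.78 ≈ €1760

€1760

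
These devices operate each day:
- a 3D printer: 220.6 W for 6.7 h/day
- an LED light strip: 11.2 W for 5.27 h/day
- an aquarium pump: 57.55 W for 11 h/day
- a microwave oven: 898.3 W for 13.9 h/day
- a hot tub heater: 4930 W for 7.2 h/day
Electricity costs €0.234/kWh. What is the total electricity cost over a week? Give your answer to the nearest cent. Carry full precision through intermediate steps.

3D printer: 220.6 W × 6.7 h × 7 d = 10,346 Wh = 10.35 kWh
LED light strip: 11.2 W × 5.27 h × 7 d = 413 Wh = 0.4132 kWh
aquarium pump: 57.55 W × 11 h × 7 d = 4,431 Wh = 4.431 kWh
microwave oven: 898.3 W × 13.9 h × 7 d = 87,405 Wh = 87.4 kWh
hot tub heater: 4930 W × 7.2 h × 7 d = 248,472 Wh = 248.5 kWh
Total energy = 10.35 + 0.4132 + 4.431 + 87.4 + 248.5 = 351.1 kWh
Cost = 351.1 kWh × €0.234 = €82.15

€82.15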